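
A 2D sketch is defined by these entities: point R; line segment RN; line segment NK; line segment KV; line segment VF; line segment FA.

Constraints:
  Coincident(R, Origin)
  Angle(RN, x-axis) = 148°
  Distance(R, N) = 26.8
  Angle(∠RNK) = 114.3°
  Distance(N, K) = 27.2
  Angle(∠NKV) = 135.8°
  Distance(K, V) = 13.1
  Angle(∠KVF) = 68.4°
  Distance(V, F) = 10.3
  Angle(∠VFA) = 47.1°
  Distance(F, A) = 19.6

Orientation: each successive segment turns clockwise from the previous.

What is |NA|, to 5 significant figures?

33.884

R is at the origin; RN runs at 148.0° with length 26.8, so N = (-22.728, 14.202). ∠RNK = 114.3° gives NK at 82.300° from the x-axis; with |NK| = 27.2, K = (-19.083, 41.157). ∠NKV = 135.8° gives KV at 38.100° from the x-axis; with |KV| = 13.1, V = (-8.7744, 49.240). ∠KVF = 68.4° gives VF at -73.500° from the x-axis; with |VF| = 10.3, F = (-5.8491, 39.364). ∠VFA = 47.1° gives FA at 153.60° from the x-axis; with |FA| = 19.6, A = (-23.405, 48.079). Then |NA| = |A − N| = 33.884.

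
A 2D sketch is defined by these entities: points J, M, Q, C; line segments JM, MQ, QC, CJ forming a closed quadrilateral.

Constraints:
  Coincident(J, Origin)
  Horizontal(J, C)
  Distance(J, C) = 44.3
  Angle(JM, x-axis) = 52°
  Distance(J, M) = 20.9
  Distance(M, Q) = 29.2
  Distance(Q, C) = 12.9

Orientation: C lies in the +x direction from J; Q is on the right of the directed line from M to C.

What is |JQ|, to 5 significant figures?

32.887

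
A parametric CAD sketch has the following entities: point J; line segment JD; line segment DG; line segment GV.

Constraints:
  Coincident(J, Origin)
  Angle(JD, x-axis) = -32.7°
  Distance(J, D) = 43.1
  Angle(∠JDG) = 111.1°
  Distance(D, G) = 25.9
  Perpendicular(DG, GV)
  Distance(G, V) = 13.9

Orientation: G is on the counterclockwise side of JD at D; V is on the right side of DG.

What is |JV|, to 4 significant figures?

68.14

∠JDG = 111.1°, so DG runs at -32.7° + (180° − 111.1°) = 36.20° from the x-axis; with |DG| = 25.9, G = D + 25.9·(cos 36.20°, sin 36.20°) = (57.17, -7.988). The perpendicularity gives GV at right angles to DG; with |GV| = 13.9 on the right of DG, V = G + 13.9·(0.5906, -0.8070) = (65.38, -19.20). Then |JV| = |V − J| = 68.14.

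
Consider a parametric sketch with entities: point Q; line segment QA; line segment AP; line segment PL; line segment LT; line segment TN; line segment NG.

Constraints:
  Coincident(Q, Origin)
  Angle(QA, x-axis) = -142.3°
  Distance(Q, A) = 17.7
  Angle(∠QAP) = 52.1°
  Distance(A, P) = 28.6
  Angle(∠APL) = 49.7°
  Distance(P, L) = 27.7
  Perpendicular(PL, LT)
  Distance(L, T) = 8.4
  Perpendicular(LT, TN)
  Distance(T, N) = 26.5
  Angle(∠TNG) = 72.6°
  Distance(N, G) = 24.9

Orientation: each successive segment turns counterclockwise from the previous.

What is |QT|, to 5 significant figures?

6.8175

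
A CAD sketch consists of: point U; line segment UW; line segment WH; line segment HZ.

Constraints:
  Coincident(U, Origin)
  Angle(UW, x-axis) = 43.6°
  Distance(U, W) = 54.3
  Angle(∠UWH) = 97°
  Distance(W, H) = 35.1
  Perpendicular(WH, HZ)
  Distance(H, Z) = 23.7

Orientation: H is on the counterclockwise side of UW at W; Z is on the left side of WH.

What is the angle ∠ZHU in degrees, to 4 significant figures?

37.74°

U is at the origin; UW runs at 43.6° with length 54.3, so W = 54.3·(cos 43.6°, sin 43.6°) = (39.32, 37.45). ∠UWH = 97.0°, so WH runs at 43.6° + (180° − 97.0°) = 126.6° from the x-axis; with |WH| = 35.1, H = W + 35.1·(cos 126.6°, sin 126.6°) = (18.40, 65.63). WH is perpendicular to HZ; with |HZ| = 23.7 on the left of WH, Z = H + 23.7·(-0.8028, -0.5962) = (-0.6317, 51.49). Then cos ∠ZHU = HZ·HU / (|HZ||HU|), giving 37.74°.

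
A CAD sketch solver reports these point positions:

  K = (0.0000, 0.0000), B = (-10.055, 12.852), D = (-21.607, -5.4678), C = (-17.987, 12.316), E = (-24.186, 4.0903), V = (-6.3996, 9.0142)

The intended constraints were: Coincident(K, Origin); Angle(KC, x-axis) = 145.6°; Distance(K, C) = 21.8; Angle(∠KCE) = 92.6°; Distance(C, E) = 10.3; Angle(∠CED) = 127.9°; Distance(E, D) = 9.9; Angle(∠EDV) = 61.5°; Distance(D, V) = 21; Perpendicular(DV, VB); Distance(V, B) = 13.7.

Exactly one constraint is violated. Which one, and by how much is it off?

Distance(V, B) = 13.7 — off by 8.40.

K = (0.00, 0.00) ✓; KC at 145.6° ✓; |KC| = 21.80 ✓; ∠KCE = 92.60° ✓; |CE| = 10.30 ✓; ∠CED = 127.9° ✓; |ED| = 9.900 ✓; ∠EDV = 61.50° ✓; |DV| = 21.00 ✓; ∠(DV, VB) = 90.01° ✓; |VB| = 5.300 ✗.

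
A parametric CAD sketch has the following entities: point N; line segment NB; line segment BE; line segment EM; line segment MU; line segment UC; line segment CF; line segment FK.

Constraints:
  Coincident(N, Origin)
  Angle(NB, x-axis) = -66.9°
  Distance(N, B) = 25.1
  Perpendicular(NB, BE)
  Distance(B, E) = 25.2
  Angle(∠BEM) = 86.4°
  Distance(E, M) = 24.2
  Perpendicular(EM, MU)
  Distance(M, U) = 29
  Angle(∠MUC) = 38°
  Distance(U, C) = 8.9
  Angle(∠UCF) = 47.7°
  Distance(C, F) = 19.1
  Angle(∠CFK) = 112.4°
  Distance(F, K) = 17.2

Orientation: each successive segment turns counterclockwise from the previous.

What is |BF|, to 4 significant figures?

36.23

N is at the origin; NB runs at -66.9° with length 25.1, so B = (9.848, -23.09). The perpendicularity gives BE at right angles to NB, so BE runs at 23.10°; with |BE| = 25.2, E = (33.03, -13.20). ∠BEM = 86.4° gives EM at 116.7° from the x-axis; with |EM| = 24.2, M = (22.15, 8.419). EM is perpendicular to MU, so MU runs at -153.3°; with |MU| = 29.0, U = (-3.754, -4.611). ∠MUC = 38.0° gives UC at -11.30° from the x-axis; with |UC| = 8.9, C = (4.973, -6.355). ∠UCF = 47.7° gives CF at 121.0° from the x-axis; with |CF| = 19.1, F = (-4.864, 10.02). Then |BF| = |F − B| = 36.23.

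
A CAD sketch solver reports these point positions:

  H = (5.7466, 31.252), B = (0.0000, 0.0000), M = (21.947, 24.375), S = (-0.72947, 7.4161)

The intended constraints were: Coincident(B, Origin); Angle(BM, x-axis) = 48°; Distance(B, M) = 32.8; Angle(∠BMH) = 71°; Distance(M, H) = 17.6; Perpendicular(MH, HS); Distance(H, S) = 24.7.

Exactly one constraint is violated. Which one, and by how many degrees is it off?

Perpendicular(MH, HS) — off by 7.80°.

B = (0.00, 0.00) ✓; BM at 48.00° ✓; |BM| = 32.80 ✓; ∠BMH = 71.00° ✓; |MH| = 17.60 ✓; ∠(MH, HS) = 97.80° ✗; |HS| = 24.70 ✓.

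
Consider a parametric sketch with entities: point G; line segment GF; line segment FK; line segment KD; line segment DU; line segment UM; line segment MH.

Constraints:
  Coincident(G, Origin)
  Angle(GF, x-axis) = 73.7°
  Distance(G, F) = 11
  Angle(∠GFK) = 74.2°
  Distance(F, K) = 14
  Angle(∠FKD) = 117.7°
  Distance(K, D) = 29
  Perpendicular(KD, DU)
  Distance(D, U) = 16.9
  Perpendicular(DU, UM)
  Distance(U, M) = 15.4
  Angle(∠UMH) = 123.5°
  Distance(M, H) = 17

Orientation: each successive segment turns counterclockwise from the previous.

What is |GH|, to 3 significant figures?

11.9

G is at the origin; GF runs at 73.7° with length 11.0, so F = (3.09, 10.6). ∠GFK = 74.2° gives FK at 180° from the x-axis; with |FK| = 14.0, K = (-10.9, 10.7). ∠FKD = 117.7° gives KD at -118° from the x-axis; with |KD| = 29.0, D = (-24.6, -14.9). KD is perpendicular to DU, so DU runs at -28.2°; with |DU| = 16.9, U = (-9.72, -22.9). The perpendicularity gives UM at right angles to DU, so UM runs at 61.8°; with |UM| = 15.4, M = (-2.44, -9.29). ∠UMH = 123.5° gives MH at 118° from the x-axis; with |MH| = 17.0, H = (-10.5, 5.68). Then |GH| = |H − G| = 11.9.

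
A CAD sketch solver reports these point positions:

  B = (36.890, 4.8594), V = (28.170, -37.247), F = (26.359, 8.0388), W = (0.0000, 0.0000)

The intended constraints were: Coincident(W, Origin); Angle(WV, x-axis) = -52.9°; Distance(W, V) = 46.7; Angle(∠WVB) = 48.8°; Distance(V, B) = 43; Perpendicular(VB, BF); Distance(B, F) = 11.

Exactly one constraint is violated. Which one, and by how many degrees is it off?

Perpendicular(VB, BF) — off by 5.10°.

W = (0.00, 0.00) ✓; WV at -52.90° ✓; |WV| = 46.70 ✓; ∠WVB = 48.80° ✓; |VB| = 43.00 ✓; ∠(VB, BF) = 84.90° ✗; |BF| = 11.00 ✓.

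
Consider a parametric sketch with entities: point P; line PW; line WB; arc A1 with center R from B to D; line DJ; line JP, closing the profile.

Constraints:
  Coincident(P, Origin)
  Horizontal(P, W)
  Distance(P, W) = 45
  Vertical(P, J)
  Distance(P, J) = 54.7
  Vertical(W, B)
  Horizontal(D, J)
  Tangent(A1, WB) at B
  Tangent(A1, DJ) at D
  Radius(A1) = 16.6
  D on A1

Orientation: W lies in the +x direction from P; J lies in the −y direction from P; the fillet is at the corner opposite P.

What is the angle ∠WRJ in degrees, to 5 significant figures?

143.85°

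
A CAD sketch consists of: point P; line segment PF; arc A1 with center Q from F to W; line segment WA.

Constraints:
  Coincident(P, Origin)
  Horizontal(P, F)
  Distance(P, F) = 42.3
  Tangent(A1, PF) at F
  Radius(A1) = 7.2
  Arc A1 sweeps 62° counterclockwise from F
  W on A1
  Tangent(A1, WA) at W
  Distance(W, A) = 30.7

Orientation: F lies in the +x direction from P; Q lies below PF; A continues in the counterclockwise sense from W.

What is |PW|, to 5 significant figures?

36.145

The tangent condition forces QF to be normal to PF, so Q = F + (0, -7.2) = (42.300, -7.2000). On A1, F sits at bearing 90° from Q; a 62° counterclockwise sweep puts W at bearing 152°, so W = Q + 7.2·(cos 152°, sin 152°) = (35.943, -3.8198). Then |PW| = |W − P| = 36.145.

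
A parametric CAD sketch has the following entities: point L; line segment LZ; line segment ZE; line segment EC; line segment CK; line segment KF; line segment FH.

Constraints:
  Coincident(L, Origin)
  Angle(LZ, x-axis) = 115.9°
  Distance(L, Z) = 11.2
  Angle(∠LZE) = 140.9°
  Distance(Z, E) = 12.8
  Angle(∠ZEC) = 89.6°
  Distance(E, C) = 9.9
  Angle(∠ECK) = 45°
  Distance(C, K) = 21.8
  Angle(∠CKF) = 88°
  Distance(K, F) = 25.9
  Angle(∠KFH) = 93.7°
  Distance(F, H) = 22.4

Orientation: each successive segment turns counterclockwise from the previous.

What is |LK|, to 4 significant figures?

14.08

∠ZEC = 89.6° gives EC at -114.6° from the x-axis; with |EC| = 9.9, C = (-20.61, 6.483). ∠ECK = 45.0° gives CK at 20.40° from the x-axis; with |CK| = 21.8, K = (-0.1814, 14.08). Then |LK| = |K − L| = 14.08.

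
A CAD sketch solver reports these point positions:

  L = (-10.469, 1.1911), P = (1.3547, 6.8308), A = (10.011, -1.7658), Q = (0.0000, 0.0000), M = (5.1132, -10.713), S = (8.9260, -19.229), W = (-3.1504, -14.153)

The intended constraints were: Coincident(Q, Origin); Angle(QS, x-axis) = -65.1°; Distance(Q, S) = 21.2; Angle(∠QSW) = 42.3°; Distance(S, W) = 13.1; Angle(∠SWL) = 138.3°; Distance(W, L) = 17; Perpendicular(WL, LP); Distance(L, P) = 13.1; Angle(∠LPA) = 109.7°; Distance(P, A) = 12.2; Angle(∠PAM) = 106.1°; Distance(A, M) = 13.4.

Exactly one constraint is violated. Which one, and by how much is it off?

Distance(A, M) = 13.4 — off by 3.20.

Q = (0.00, 0.00) ✓; QS at -65.10° ✓; |QS| = 21.20 ✓; ∠QSW = 42.30° ✓; |SW| = 13.10 ✓; ∠SWL = 138.3° ✓; |WL| = 17.00 ✓; ∠(WL, LP) = 90.00° ✓; |LP| = 13.10 ✓; ∠LPA = 109.7° ✓; |PA| = 12.20 ✓; ∠PAM = 106.1° ✓; |AM| = 10.20 ✗.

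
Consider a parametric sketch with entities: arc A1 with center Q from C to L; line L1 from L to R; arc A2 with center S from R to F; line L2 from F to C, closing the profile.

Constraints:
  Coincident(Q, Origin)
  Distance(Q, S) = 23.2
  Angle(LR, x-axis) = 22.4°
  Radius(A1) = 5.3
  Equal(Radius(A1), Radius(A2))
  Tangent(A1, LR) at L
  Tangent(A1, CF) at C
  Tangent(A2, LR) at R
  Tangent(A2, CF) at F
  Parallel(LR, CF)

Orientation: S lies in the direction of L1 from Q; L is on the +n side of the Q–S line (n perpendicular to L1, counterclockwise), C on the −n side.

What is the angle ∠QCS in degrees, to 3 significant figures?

77.1°

The slot axis is L1's direction at 22.4°, so u = (cos 22.4°, sin 22.4°) = (0.925, 0.381) and n = (−sin 22.4°, cos 22.4°) = (-0.381, 0.925). Q is at the origin and S lies 23.2 along u from Q, so S = 23.2·u = (21.4, 8.84). Tangency of A1 to both parallel lines with radius 5.3 puts L and C at Q ± 5.3·n: L = (-2.02, 4.90), C = (2.02, -4.90). Then cos ∠QCS = CQ·CS / (|CQ||CS|), giving 77.1°.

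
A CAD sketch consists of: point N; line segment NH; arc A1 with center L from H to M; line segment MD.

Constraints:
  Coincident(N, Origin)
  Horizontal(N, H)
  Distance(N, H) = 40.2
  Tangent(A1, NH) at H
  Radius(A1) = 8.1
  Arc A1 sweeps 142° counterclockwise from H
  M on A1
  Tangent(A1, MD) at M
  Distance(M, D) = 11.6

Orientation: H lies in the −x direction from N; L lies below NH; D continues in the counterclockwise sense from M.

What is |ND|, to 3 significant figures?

42.0

N is at the origin; NH is horizontal with |NH| = 40.2 and H on the −x side, so H = (-40.2, 0.00). A1 meets NH tangentially, so LH is at right angles to NH, so L = H + (0, -8.1) = (-40.2, -8.10). On A1, H sits at bearing 90° from L; a 142° counterclockwise sweep puts M at bearing 232°, so M = L + 8.1·(cos 232°, sin 232°) = (-45.2, -14.5). The tangent condition forces LM to be normal to MD, so MD runs along (−sin 232°, cos 232°); with |MD| = 11.6, D = (-36.0, -21.6). Then |ND| = |D − N| = 42.0.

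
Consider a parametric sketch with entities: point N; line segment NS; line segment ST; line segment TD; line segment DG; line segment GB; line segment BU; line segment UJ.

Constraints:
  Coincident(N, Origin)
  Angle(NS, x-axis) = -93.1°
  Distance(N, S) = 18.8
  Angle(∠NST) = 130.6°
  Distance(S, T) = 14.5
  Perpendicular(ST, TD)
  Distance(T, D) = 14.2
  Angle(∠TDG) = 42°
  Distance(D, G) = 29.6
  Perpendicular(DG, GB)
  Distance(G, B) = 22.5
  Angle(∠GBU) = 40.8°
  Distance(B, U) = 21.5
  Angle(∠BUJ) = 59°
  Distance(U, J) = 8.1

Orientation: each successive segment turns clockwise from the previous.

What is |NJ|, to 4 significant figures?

25.41

N is at the origin; NS runs at -93.1° with length 18.8, so S = (-1.017, -18.77). ∠NST = 130.6° gives ST at -142.5° from the x-axis; with |ST| = 14.5, T = (-12.52, -27.60). ST ⟂ TD, so TD runs at 127.5°; with |TD| = 14.2, D = (-21.16, -16.33). ∠TDG = 42.0° gives DG at -10.50° from the x-axis; with |DG| = 29.6, G = (7.940, -21.73). DG is perpendicular to GB, so GB runs at -100.5°; with |GB| = 22.5, B = (3.839, -43.85). ∠GBU = 40.8° gives BU at 120.3° from the x-axis; with |BU| = 21.5, U = (-7.008, -25.29). ∠BUJ = 59.0° gives UJ at -0.7000° from the x-axis; with |UJ| = 8.1, J = (1.091, -25.39). Then |NJ| = |J − N| = 25.41.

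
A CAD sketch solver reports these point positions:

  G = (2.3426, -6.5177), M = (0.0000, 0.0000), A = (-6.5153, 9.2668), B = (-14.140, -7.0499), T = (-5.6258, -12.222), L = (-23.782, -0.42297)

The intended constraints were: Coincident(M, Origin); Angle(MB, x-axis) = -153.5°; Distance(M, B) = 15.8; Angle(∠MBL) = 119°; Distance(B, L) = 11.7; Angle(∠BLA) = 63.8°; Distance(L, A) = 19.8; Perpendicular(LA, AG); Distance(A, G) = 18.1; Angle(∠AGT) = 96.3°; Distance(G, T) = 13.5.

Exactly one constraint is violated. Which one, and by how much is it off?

Distance(G, T) = 13.5 — off by 3.70.

M = (0.00, 0.00) ✓; MB at -153.5° ✓; |MB| = 15.80 ✓; ∠MBL = 119.0° ✓; |BL| = 11.70 ✓; ∠BLA = 63.80° ✓; |LA| = 19.80 ✓; ∠(LA, AG) = 90.00° ✓; |AG| = 18.10 ✓; ∠AGT = 96.30° ✓; |GT| = 9.800 ✗.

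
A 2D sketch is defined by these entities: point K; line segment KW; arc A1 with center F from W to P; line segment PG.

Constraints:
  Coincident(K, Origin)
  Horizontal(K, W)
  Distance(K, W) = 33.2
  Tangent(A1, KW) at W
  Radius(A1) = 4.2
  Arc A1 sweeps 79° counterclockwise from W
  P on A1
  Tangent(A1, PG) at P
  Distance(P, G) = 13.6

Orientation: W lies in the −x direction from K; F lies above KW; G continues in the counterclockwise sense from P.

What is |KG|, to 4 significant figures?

31.33

On A1, W sits at bearing -90° from F; a 79° counterclockwise sweep puts P at bearing -11°, so P = F + 4.2·(cos -11°, sin -11°) = (-29.08, 3.399). Tangency of A1 to PG means the radius FP is perpendicular to PG, so PG runs along (−sin -11°, cos -11°); with |PG| = 13.6, G = (-26.48, 16.75). Then |KG| = |G − K| = 31.33.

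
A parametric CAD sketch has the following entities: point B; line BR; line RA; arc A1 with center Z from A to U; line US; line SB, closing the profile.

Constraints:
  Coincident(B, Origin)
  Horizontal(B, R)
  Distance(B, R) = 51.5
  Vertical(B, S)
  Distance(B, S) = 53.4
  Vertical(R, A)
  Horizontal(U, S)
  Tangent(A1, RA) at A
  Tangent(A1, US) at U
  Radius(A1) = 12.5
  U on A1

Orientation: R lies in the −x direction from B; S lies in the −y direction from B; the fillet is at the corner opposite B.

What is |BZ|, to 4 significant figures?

56.51

B is at the origin; B and R share the same y with |BR| = 51.5 and R on the −x side, so R = (-51.50, 0.000). BS is vertical with |BS| = 53.4 and S on the −y side, so S = (0.000, -53.40). The virtual corner opposite B is at (-51.50, -53.40). Tangency of A1 to RA means the radius ZA is perpendicular to RA and since A1 is tangent to US there, ZU ⟂ US, with radius 12.5, so the center Z sits 12.5 in from both sides at Z = (-39.00, -40.90). Then |BZ| = |Z − B| = 56.51.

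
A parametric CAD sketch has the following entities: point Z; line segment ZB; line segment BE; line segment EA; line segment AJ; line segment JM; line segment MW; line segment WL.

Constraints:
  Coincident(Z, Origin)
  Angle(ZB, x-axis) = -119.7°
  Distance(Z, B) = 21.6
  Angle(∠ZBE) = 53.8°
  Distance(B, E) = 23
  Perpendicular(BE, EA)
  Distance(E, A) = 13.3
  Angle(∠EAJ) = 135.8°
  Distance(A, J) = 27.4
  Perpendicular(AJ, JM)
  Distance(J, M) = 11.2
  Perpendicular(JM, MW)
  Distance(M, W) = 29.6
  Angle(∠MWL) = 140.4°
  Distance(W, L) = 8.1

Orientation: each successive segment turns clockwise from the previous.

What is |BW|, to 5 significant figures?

16.962

Z is at the origin; ZB runs at -119.7° with length 21.6, so B = (-10.702, -18.762). ∠ZBE = 53.8° gives BE at 114.10° from the x-axis; with |BE| = 23.0, E = (-20.094, 2.2327). The perpendicularity gives EA at right angles to BE, so EA runs at 24.100°; with |EA| = 13.3, A = (-7.9528, 7.6635). ∠EAJ = 135.8° gives AJ at -20.100° from the x-axis; with |AJ| = 27.4, J = (17.778, -1.7527). AJ is perpendicular to JM, so JM runs at -110.10°; with |JM| = 11.2, M = (13.929, -12.271). JM is perpendicular to MW, so MW runs at 159.90°; with |MW| = 29.6, W = (-13.868, -2.0983). Then |BW| = |W − B| = 16.962.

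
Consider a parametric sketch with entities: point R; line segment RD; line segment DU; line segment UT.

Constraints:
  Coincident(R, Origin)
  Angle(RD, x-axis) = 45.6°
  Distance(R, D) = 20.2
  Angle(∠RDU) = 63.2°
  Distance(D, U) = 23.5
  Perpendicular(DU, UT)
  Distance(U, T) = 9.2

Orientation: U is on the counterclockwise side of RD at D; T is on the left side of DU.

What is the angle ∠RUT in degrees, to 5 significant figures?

38.598°

R is at the origin; RD runs at 45.6° with length 20.2, so D = 20.2·(cos 45.6°, sin 45.6°) = (14.133, 14.432). ∠RDU = 63.2°, so DU runs at 45.6° + (180° − 63.2°) = 162.40° from the x-axis; with |DU| = 23.5, U = D + 23.5·(cos 162.40°, sin 162.40°) = (-8.2668, 21.538). The perpendicularity gives UT at right angles to DU; with |UT| = 9.2 on the left of DU, T = U + 9.2·(-0.30237, -0.95319) = (-11.049, 12.769). Then cos ∠RUT = UR·UT / (|UR||UT|), giving 38.598°.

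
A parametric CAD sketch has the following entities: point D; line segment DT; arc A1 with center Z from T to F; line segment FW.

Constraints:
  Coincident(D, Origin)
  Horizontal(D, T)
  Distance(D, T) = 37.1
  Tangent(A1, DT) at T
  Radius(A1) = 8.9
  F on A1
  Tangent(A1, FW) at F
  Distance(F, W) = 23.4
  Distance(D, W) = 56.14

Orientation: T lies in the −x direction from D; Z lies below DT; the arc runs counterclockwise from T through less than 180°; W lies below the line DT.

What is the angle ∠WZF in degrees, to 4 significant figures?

69.18°

Checks: |ZF| = 8.900 ✓; ∠(ZF, FW) = 90.00° ✓; |FW| = 23.40 ✓; |DW| = 56.14 ✓.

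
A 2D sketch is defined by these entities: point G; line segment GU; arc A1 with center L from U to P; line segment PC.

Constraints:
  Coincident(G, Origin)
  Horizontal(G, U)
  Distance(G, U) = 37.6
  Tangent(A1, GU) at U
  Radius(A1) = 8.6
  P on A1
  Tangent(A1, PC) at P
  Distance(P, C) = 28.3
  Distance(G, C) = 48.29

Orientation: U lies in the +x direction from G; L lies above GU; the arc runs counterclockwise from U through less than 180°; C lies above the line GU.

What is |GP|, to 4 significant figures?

46.84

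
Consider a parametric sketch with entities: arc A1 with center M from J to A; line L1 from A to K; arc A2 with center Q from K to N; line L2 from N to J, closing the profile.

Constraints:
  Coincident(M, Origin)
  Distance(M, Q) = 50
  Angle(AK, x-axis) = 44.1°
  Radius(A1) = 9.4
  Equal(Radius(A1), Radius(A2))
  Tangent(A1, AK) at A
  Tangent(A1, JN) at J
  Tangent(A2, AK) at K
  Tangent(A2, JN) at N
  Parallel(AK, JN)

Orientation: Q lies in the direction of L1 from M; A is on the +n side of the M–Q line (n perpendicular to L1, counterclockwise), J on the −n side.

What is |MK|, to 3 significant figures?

50.9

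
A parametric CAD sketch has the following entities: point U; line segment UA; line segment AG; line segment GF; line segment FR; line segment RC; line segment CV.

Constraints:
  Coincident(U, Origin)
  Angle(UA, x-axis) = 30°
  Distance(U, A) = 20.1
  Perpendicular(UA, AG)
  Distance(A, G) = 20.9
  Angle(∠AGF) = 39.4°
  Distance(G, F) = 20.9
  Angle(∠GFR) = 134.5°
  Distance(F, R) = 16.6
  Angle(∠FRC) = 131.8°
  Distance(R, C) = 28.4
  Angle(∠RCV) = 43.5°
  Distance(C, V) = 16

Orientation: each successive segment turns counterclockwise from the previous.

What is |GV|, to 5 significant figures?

34.589

U is at the origin; UA runs at 30.0° with length 20.1, so A = (17.407, 10.050). The perpendicularity gives AG at right angles to UA, so AG runs at 120.00°; with |AG| = 20.9, G = (6.9571, 28.150). ∠AGF = 39.4° gives GF at -99.400° from the x-axis; with |GF| = 20.9, F = (3.5436, 7.5306). ∠GFR = 134.5° gives FR at -53.900° from the x-axis; with |FR| = 16.6, R = (13.324, -5.8821). ∠FRC = 131.8° gives RC at -5.7000° from the x-axis; with |RC| = 28.4, C = (41.584, -8.7027). ∠RCV = 43.5° gives CV at 130.80° from the x-axis; with |CV| = 16.0, V = (31.129, 3.4092). Then |GV| = |V − G| = 34.589.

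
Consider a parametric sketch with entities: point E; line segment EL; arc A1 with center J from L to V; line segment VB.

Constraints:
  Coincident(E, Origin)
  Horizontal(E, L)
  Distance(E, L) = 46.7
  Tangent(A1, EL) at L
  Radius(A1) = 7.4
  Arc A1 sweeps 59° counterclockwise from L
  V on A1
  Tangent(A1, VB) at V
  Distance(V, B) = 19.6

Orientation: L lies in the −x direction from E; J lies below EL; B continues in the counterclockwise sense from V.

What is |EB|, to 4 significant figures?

66.35

E is at the origin; EL is horizontal with |EL| = 46.7 and L on the −x side, so L = (-46.70, 0.000). Since A1 is tangent to EL there, JL ⟂ EL, so J = L + (0, -7.4) = (-46.70, -7.400). On A1, L sits at bearing 90° from J; a 59° counterclockwise sweep puts V at bearing 149°, so V = J + 7.4·(cos 149°, sin 149°) = (-53.04, -3.589). The tangent condition forces JV to be normal to VB, so VB runs along (−sin 149°, cos 149°); with |VB| = 19.6, B = (-63.14, -20.39). Then |EB| = |B − E| = 66.35.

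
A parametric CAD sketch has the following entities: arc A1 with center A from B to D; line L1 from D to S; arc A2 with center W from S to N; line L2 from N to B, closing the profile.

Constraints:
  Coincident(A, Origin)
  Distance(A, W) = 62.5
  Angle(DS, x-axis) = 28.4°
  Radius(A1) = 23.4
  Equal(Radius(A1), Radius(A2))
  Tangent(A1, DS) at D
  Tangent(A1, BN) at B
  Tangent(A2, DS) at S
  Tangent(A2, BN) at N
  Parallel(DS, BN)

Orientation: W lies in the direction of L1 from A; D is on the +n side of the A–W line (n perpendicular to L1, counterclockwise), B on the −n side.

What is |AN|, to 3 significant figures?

66.7

Tangency of A1 to both parallel lines with radius 23.4 puts D and B at A ± 23.4·n: D = (-11.1, 20.6), B = (11.1, -20.6). Equal radii place S and N the same way about W: S = W + 23.4·n = (43.8, 50.3), N = W − 23.4·n = (66.1, 9.14). Then |AN| = |N − A| = 66.7.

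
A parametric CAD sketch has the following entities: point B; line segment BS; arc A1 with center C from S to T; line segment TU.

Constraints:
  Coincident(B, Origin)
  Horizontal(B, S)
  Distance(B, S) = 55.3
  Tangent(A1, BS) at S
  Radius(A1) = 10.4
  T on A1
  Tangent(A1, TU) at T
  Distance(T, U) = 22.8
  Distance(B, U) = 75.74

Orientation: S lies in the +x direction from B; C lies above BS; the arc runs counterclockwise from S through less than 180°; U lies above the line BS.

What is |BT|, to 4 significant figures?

66.19

Checks: ∠(CS, SB) = 90.00° ✓; |CT| = 10.40 ✓; ∠(CT, TU) = 90.00° ✓; |TU| = 22.80 ✓; |BU| = 75.74 ✓.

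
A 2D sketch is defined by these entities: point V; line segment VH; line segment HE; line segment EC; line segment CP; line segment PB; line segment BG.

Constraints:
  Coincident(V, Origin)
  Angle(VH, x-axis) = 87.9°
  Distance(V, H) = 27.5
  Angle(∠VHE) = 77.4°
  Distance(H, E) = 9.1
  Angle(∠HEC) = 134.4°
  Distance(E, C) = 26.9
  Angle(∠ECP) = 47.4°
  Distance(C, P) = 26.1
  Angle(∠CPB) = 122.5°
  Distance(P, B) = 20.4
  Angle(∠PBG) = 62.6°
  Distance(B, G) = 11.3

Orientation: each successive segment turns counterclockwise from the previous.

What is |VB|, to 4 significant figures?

28.37

V is at the origin; VH runs at 87.9° with length 27.5, so H = (1.008, 27.48). ∠VHE = 77.4° gives HE at -169.5° from the x-axis; with |HE| = 9.1, E = (-7.940, 25.82). ∠HEC = 134.4° gives EC at -123.9° from the x-axis; with |EC| = 26.9, C = (-22.94, 3.496). ∠ECP = 47.4° gives CP at 8.700° from the x-axis; with |CP| = 26.1, P = (2.856, 7.444). ∠CPB = 122.5° gives PB at 66.20° from the x-axis; with |PB| = 20.4, B = (11.09, 26.11). Then |VB| = |B − V| = 28.37.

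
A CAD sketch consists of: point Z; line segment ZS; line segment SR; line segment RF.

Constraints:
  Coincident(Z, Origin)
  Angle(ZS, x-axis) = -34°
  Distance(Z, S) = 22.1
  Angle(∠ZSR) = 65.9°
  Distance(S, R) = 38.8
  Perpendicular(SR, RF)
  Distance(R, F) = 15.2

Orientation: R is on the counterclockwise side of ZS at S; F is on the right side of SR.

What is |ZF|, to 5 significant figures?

46.237

Z is at the origin; ZS runs at -34.0° with length 22.1, so S = 22.1·(cos -34.0°, sin -34.0°) = (18.322, -12.358). ∠ZSR = 65.9°, so SR runs at -34.0° + (180° − 65.9°) = 80.100° from the x-axis; with |SR| = 38.8, R = S + 38.8·(cos 80.100°, sin 80.100°) = (24.993, 25.864). The perpendicularity gives RF at right angles to SR; with |RF| = 15.2 on the right of SR, F = R + 15.2·(0.98511, -0.17193) = (39.966, 23.251). Then |ZF| = |F − Z| = 46.237.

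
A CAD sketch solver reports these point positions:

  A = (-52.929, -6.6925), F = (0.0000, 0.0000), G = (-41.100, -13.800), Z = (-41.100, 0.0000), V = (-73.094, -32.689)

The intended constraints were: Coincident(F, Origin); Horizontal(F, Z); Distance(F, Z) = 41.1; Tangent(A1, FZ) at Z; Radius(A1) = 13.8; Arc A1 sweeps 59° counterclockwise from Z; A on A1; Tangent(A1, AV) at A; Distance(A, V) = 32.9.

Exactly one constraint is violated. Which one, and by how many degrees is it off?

Tangent(A1, AV) at A — off by 6.80°.

F = (0.00, 0.00) ✓; F.y = 0.00, Z.y = 0.00 ✓; |FZ| = 41.10 ✓; ∠(GZ, ZF) = 90.00° ✓; |GZ| = 13.80 ✓; bearing(G→A) − bearing(G→Z) = 59.00° ✓; |GA| = 13.80 ✓; ∠(GA, AV) = 96.80° ✗; |AV| = 32.90 ✓.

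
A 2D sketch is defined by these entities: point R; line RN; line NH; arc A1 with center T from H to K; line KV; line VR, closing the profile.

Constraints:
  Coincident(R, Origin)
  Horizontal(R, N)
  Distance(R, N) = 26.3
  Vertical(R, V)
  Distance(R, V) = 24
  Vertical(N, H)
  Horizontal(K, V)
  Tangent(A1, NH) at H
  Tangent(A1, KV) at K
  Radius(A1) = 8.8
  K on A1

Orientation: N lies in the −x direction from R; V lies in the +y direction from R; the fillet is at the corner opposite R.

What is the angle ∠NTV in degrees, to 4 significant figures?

146.8°

R is at the origin; R and N share the same y with |RN| = 26.3 and N on the −x side, so N = (-26.30, 0.000). RV is vertical with |RV| = 24.0 and V on the +y side, so V = (0.000, 24.00). The virtual corner opposite R is at (-26.30, 24.00). The tangent condition forces TH to be normal to NH and the tangent condition forces TK to be normal to KV, with radius 8.8, so the center T sits 8.8 in from both sides at T = (-17.50, 15.20). Then cos ∠NTV = TN·TV / (|TN||TV|), giving 146.8°.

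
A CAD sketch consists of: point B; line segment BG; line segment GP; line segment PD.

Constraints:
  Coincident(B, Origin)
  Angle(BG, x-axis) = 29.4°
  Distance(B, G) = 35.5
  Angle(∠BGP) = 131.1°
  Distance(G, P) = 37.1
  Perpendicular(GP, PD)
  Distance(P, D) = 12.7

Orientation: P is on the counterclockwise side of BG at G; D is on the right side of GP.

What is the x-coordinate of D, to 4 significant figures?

50.89

B is at the origin; BG runs at 29.4° with length 35.5, so G = 35.5·(cos 29.4°, sin 29.4°) = (30.93, 17.43). ∠BGP = 131.1°, so GP runs at 29.4° + (180° − 131.1°) = 78.30° from the x-axis; with |GP| = 37.1, P = G + 37.1·(cos 78.30°, sin 78.30°) = (38.45, 53.76). GP ⟂ PD; with |PD| = 12.7 on the right of GP, D = P + 12.7·(0.9792, -0.2028) = (50.89, 51.18). So D.x = 50.89.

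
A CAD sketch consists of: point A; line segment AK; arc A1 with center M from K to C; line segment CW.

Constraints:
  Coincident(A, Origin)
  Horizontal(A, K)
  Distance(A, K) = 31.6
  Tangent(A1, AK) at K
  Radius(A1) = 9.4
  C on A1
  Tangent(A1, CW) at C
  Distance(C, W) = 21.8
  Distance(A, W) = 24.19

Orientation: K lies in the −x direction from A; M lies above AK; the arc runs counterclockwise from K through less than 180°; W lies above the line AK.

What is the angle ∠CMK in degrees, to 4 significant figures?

53.87°

Checks: A = (0.00, 0.00) ✓; |MC| = 9.400 ✓; ∠(MC, CW) = 90.00° ✓; |CW| = 21.80 ✓; |AW| = 24.19 ✓.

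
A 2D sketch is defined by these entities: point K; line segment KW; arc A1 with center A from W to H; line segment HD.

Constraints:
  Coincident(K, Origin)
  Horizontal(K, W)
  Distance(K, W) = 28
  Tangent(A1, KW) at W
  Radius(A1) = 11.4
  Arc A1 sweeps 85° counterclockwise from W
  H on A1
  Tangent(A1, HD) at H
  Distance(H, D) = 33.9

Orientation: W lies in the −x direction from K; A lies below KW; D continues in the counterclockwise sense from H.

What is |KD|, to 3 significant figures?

61.2

K is at the origin; KW is horizontal with |KW| = 28.0 and W on the −x side, so W = (-28.0, 0.00). The tangent condition forces AW to be normal to KW, so A = W + (0, -11.4) = (-28.0, -11.4). On A1, W sits at bearing 90° from A; an 85° counterclockwise sweep puts H at bearing 175°, so H = A + 11.4·(cos 175°, sin 175°) = (-39.4, -10.4). Tangency of A1 to HD means the radius AH is perpendicular to HD, so HD runs along (−sin 175°, cos 175°); with |HD| = 33.9, D = (-42.3, -44.2). Then |KD| = |D − K| = 61.2.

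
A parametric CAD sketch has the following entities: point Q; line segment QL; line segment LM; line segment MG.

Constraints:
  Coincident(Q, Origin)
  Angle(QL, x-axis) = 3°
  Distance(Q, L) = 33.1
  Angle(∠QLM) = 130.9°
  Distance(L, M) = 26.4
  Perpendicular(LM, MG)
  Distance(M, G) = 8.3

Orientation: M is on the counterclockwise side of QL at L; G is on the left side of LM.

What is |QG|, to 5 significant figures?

50.896

∠QLM = 130.9°, so LM runs at 3.0° + (180° − 130.9°) = 52.100° from the x-axis; with |LM| = 26.4, M = L + 26.4·(cos 52.100°, sin 52.100°) = (49.272, 22.564). LM is perpendicular to MG; with |MG| = 8.3 on the left of LM, G = M + 8.3·(-0.78908, 0.61429) = (42.722, 27.663). Then |QG| = |G − Q| = 50.896.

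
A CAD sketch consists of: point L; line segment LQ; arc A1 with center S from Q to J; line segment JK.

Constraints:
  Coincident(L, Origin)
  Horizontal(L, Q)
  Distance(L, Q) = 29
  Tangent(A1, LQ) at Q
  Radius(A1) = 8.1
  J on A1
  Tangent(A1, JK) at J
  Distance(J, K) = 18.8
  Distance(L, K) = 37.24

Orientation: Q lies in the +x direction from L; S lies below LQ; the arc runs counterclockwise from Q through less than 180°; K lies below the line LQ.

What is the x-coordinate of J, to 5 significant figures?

21.037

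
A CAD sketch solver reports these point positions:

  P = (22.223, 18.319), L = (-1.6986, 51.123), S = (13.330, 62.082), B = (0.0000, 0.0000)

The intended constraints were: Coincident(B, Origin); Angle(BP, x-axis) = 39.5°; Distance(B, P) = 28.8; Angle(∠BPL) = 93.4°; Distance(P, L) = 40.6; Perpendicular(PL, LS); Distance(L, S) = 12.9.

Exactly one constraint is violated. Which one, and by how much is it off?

Distance(L, S) = 12.9 — off by 5.70.

B = (0.00, 0.00) ✓; BP at 39.50° ✓; |BP| = 28.80 ✓; ∠BPL = 93.40° ✓; |PL| = 40.60 ✓; ∠(PL, LS) = 90.00° ✓; |LS| = 18.60 ✗.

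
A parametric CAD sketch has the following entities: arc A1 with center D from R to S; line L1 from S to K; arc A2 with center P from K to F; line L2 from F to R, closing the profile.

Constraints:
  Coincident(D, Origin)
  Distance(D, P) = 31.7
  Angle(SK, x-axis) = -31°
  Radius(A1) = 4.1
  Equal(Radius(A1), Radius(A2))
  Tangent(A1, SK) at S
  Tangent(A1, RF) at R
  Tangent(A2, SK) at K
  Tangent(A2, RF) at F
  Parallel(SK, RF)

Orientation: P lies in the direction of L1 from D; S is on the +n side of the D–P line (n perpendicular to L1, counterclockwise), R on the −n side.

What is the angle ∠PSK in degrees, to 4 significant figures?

7.370°

The slot axis is L1's direction at -31.0°, so u = (cos -31.0°, sin -31.0°) = (0.8572, -0.5150) and n = (−sin -31.0°, cos -31.0°) = (0.5150, 0.8572). D is at the origin and P lies 31.7 along u from D, so P = 31.7·u = (27.17, -16.33). Tangency of A1 to both parallel lines with radius 4.1 puts S and R at D ± 4.1·n: S = (2.112, 3.514), R = (-2.112, -3.514). Equal radii place K and F the same way about P: K = P + 4.1·n = (29.28, -12.81), F = P − 4.1·n = (25.06, -19.84). Then cos ∠PSK = SP·SK / (|SP||SK|), giving 7.370°.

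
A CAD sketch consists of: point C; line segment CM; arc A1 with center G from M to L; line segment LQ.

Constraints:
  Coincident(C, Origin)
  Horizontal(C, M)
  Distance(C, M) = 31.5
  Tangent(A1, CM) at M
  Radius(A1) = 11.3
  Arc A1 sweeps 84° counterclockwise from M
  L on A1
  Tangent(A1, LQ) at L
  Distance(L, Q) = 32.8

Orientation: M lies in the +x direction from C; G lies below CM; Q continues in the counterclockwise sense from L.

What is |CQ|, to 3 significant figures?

45.9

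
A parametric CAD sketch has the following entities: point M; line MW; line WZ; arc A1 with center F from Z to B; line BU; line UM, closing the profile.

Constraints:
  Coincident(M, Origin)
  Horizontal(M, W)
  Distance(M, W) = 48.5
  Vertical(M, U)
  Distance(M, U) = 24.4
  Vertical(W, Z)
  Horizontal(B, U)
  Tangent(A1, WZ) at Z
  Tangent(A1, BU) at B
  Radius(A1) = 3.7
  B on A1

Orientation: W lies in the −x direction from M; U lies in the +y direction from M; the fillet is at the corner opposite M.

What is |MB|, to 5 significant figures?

51.014

The virtual corner opposite M is at (-48.500, 24.400). The tangent condition forces FZ to be normal to WZ and tangency of A1 to BU means the radius FB is perpendicular to BU, with radius 3.7, so the center F sits 3.7 in from both sides at F = (-44.800, 20.700). That places the tangent points at Z = (-48.500, 20.700) on WZ and B = (-44.800, 24.400) on BU. Then |MB| = |B − M| = 51.014.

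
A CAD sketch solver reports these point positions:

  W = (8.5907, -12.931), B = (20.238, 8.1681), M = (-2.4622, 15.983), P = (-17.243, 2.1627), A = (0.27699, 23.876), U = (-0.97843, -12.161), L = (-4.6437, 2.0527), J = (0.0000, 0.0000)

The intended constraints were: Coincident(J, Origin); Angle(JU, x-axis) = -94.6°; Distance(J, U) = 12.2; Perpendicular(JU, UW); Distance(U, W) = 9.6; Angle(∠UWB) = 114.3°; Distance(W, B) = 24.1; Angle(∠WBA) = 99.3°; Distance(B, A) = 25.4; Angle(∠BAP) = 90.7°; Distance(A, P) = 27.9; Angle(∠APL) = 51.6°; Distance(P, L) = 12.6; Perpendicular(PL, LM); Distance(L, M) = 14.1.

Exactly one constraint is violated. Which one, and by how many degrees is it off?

Perpendicular(PL, LM) — off by 8.40°.

J = (0.00, 0.00) ✓; JU at -94.60° ✓; |JU| = 12.20 ✓; ∠(JU, UW) = 90.00° ✓; |UW| = 9.600 ✓; ∠UWB = 114.3° ✓; |WB| = 24.10 ✓; ∠WBA = 99.30° ✓; |BA| = 25.40 ✓; ∠BAP = 90.70° ✓; |AP| = 27.90 ✓; ∠APL = 51.60° ✓; |PL| = 12.60 ✓; ∠(PL, LM) = 81.60° ✗; |LM| = 14.10 ✓.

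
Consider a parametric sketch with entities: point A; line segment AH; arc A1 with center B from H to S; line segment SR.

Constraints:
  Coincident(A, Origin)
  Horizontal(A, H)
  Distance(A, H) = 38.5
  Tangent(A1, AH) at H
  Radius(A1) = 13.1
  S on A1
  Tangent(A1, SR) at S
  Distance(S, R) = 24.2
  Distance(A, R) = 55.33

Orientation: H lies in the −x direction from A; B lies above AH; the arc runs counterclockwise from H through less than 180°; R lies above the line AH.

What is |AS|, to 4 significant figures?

32.81

A is at the origin; A and H share the same y with |AH| = 38.5 and H on the −x side, so H = (-38.50, 0.000). Tangency of A1 to AH means the radius BH is perpendicular to AH, so B = H + (0, 13.1) = (-38.50, 13.10). Since BS ⟂ SR (tangency), |BR| = √(13.1² + 24.2²) = 27.52 regardless of where S sits on A1. So R lies on both circle(A, 55.33) and circle(B, 27.52); the above-AH intersection is R = (-37.59, 40.60). S is the foot of the tangent from R: S = (-26.78, 18.95).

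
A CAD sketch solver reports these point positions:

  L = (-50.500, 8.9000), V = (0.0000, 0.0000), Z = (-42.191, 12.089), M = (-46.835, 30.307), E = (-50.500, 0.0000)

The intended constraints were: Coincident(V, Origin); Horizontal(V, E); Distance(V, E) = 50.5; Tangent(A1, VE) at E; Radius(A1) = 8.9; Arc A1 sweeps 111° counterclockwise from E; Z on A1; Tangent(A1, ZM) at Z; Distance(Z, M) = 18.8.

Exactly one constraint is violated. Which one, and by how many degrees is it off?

Tangent(A1, ZM) at Z — off by 6.70°.

V = (0.00, 0.00) ✓; V.y = 0.00, E.y = 0.00 ✓; |VE| = 50.50 ✓; ∠(LE, EV) = 90.00° ✓; |LE| = 8.900 ✓; bearing(L→Z) − bearing(L→E) = 111.0° ✓; |LZ| = 8.900 ✓; ∠(LZ, ZM) = 96.70° ✗; |ZM| = 18.80 ✓.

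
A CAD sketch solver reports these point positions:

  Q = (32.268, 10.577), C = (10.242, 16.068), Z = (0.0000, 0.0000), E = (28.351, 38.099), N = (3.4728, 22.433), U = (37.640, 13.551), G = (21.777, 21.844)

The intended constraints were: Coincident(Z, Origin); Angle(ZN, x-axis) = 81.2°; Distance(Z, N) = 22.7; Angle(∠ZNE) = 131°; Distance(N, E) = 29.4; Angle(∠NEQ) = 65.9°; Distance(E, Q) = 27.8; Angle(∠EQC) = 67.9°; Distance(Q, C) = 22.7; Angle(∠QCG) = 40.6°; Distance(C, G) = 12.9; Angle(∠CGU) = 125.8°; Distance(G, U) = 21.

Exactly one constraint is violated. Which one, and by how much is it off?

Distance(G, U) = 21 — off by 3.10.

Z = (0.00, 0.00) ✓; ZN at 81.20° ✓; |ZN| = 22.70 ✓; ∠ZNE = 131.0° ✓; |NE| = 29.40 ✓; ∠NEQ = 65.90° ✓; |EQ| = 27.80 ✓; ∠EQC = 67.90° ✓; |QC| = 22.70 ✓; ∠QCG = 40.60° ✓; |CG| = 12.90 ✓; ∠CGU = 125.8° ✓; |GU| = 17.90 ✗.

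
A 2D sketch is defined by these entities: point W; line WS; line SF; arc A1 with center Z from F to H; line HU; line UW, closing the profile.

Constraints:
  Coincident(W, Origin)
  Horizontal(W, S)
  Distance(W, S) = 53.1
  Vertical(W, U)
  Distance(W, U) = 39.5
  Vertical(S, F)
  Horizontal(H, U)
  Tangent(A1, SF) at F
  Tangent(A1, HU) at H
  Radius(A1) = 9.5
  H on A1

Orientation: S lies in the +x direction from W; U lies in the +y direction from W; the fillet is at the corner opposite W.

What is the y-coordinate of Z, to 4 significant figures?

30.00

W is at the origin; W and S share the same y with |WS| = 53.1 and S on the +x side, so S = (53.10, 0.000). W and U share the same x with |WU| = 39.5 and U on the +y side, so U = (0.000, 39.50). The virtual corner opposite W is at (53.10, 39.50). The tangent condition forces ZF to be normal to SF and A1 meets HU tangentially, so ZH is at right angles to HU, with radius 9.5, so the center Z sits 9.5 in from both sides at Z = (43.60, 30.00). So Z.y = 30.00.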